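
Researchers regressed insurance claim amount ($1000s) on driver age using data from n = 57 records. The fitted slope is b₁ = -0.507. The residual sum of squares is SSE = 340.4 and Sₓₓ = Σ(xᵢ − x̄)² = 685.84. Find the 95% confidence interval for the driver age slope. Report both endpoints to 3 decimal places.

MSE = SSE/(n − 2) = 340.4/55 = 6.18909.
SE(b₁) = √(MSE/Sₓₓ) = √(6.18909/685.84) = 0.0949953.
df = n − 2 = 55.
t* = t_{0.025, 55} = 2.004045.
Margin = t* × SE = 2.004045 × 0.0949953 = 0.19037.
CI: -0.507 ± 0.19037 → (-0.697, -0.317).
With 95% confidence, each one-unit increase in driver age is associated with a change of between -0.697 and -0.317 $1000s in insurance claim amount.

(-0.697, -0.317)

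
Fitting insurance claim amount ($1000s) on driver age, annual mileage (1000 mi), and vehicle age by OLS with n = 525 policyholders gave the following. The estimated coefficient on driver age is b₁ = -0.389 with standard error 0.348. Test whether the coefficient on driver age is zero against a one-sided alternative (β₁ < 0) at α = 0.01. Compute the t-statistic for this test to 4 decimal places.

H₀: β₁ = 0 vs H₁: β₁ < 0.
t = (b₁ − β₁⁰)/SE = -0.389 / 0.348 = -1.1178.
df = n − k − 1 = 525 − 3 − 1 = 521.
One-sided p ≈ 0.1321, which is ≥ 0.01, so fail to reject H₀.
The data do not give significant evidence that the true slope on driver age is negative, holding the other predictors fixed.

t = -1.1178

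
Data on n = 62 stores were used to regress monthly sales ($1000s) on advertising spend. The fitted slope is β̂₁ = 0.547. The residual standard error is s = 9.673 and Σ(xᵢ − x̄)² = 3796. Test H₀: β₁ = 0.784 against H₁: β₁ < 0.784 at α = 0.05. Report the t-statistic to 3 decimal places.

SE(β̂₁) = s/√Sₓₓ = 9.673/√3796 = 0.156999.
t = (0.547 − 0.784) / 0.156999 = -1.510.
df = n − 2 = 60.
One-sided p ≈ 0.0682, which is ≥ 0.05, so fail to reject H₀.
The data do not give significant evidence that the true slope on advertising spend is below 0.784 $1000s per unit.

t = -1.510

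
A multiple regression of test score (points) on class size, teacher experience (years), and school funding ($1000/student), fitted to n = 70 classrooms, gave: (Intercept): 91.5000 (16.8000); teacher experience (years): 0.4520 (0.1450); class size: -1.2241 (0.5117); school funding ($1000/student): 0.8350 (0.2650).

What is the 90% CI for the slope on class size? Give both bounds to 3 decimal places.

(-2.078, -0.370)

Read off: b = -1.2241, SE = 0.5117 for class size.
df = n − k − 1 = 70 − 3 − 1 = 66.
t* = t_{0.05, 66} = 1.668271.
Margin = t* × SE = 1.668271 × 0.5117 = 0.85365.
CI: -1.2241 ± 0.85365 → (-2.078, -0.370).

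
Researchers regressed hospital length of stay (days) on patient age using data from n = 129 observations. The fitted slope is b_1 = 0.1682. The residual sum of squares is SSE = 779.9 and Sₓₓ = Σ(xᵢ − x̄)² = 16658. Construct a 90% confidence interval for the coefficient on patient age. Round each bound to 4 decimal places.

MSE = SSE/(n − 2) = 779.9/127 = 6.14094.
SE(b_1) = √(MSE/Sₓₓ) = √(6.14094/16658) = 0.0192002.
df = n − 2 = 127.
t* = t_{0.05, 127} = 1.65694.
Margin = t* × SE = 1.65694 × 0.0192002 = 0.031814.
CI: 0.1682 ± 0.031814 → (0.1364, 0.2000).
With 90% confidence, each one-unit increase in patient age is associated with a change of between 0.1364 and 0.2000 days in hospital length of stay.

(0.1364, 0.2000)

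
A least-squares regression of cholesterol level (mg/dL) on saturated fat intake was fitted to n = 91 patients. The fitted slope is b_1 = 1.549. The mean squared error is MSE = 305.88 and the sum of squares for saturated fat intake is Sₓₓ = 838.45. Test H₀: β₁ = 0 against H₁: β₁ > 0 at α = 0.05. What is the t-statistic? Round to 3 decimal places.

t = 2.565

SE(b_1) = √(MSE/Sₓₓ) = √(305.88/838.45) = 0.604.
t = 1.549 / 0.604 = 2.565.
df = n − 2 = 89.
One-sided p ≈ 0.0060, which is < 0.05, so reject H₀.
There is evidence that the true slope on saturated fat intake is positive.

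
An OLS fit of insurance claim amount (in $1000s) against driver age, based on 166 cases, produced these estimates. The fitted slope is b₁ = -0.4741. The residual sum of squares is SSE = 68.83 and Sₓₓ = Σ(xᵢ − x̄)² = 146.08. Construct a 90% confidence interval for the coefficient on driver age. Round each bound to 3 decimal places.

(-0.563, -0.385)

MSE = SSE/(n − 2) = 68.83/164 = 0.419695.
SE(b₁) = √(MSE/Sₓₓ) = √(0.419695/146.08) = 0.0536008.
df = n − 2 = 164.
t* = t_{0.05, 164} = 1.654198.
Margin = t* × SE = 1.654198 × 0.0536008 = 0.08867.
CI: -0.4741 ± 0.08867 → (-0.563, -0.385).
With 90% confidence, each one-unit increase in driver age is associated with a change of between -0.563 and -0.385 $1000s in insurance claim amount.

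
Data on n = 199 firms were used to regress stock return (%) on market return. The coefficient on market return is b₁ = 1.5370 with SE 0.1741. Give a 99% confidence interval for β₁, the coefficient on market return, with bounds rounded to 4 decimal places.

(1.0842, 1.9898)

df = n − 2 = 199 − 2 = 197.
t* = t_{0.005, 197} = 2.601016.
Margin = t* × SE = 2.601016 × 0.1741 = 0.452837.
CI: 1.5370 ± 0.452837 → (1.0842, 1.9898).
With 99% confidence, each one-unit increase in market return is associated with a change of between 1.0842 and 1.9898 % in stock return.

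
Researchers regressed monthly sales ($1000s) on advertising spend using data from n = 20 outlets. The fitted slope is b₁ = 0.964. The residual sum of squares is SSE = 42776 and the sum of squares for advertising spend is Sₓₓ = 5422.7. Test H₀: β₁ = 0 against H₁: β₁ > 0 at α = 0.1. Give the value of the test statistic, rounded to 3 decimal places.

t = 1.456

MSE = SSE/(n − 2) = 42776/18 = 2376.44.
SE(b₁) = √(MSE/Sₓₓ) = √(2376.44/5422.7) = 0.661997.
t = 0.964 / 0.661997 = 1.456.
df = n − 2 = 18.
One-sided p ≈ 0.0813, which is < 0.1, so reject H₀.
There is evidence that the true slope on advertising spend is positive.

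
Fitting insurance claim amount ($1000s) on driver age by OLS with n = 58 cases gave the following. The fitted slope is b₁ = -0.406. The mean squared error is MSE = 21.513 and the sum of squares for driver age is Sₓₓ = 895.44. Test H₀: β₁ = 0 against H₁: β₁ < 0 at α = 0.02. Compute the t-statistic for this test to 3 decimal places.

SE(b₁) = √(MSE/Sₓₓ) = √(21.513/895.44) = 0.155.
t = -0.406 / 0.155 = -2.619.
df = n − 2 = 56.
One-sided p ≈ 0.0057, which is < 0.02, so reject H₀.
There is evidence that the true slope on driver age is negative.

t = -2.619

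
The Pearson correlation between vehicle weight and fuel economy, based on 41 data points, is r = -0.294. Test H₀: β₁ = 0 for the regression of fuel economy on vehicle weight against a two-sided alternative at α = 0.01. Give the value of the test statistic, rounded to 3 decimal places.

t = -1.921

t = r·√(n − 2)/√(1 − r²) = -0.294·√39/√0.913564 = -1.921.
df = n − 2 = 39.
Two-sided p ≈ 0.0621, which is ≥ 0.01, so fail to reject H₀.
The data do not give significant evidence of a linear association between vehicle weight and fuel economy.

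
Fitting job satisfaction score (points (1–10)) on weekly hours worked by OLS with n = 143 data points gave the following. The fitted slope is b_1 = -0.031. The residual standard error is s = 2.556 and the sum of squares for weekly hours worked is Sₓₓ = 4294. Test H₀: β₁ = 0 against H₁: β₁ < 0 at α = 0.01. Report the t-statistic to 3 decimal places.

t = -0.795

SE(b_1) = s/√Sₓₓ = 2.556/√4294 = 0.0390059.
t = -0.031 / 0.0390059 = -0.795.
df = n − 2 = 141.
One-sided p ≈ 0.2140, which is ≥ 0.01, so fail to reject H₀.
The data do not give significant evidence that the true slope on weekly hours worked is negative.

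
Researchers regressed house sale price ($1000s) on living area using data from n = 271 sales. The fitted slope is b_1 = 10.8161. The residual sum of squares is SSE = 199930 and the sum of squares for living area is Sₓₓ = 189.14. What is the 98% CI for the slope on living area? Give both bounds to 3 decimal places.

MSE = SSE/(n − 2) = 199930/269 = 743.234.
SE(b_1) = √(MSE/Sₓₓ) = √(743.234/189.14) = 1.98231.
df = n − 2 = 269.
t* = t_{0.01, 269} = 2.34029.
Margin = t* × SE = 2.34029 × 1.98231 = 4.63918.
CI: 10.8161 ± 4.63918 → (6.177, 15.455).
With 98% confidence, each one-unit increase in living area is associated with a change of between 6.177 and 15.455 $1000s in house sale price.

(6.177, 15.455)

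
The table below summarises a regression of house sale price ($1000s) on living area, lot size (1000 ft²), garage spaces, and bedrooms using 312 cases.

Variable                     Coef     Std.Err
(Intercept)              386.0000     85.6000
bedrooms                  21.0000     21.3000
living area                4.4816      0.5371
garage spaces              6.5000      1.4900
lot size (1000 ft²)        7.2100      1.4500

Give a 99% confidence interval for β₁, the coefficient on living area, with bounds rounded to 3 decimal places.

Read off: b = 4.4816, SE = 0.5371 for living area.
df = n − k − 1 = 312 − 4 − 1 = 307.
t* = t_{0.005, 307} = 2.591938.
Margin = t* × SE = 2.591938 × 0.5371 = 1.39213.
CI: 4.4816 ± 1.39213 → (3.089, 5.874).

(3.089, 5.874)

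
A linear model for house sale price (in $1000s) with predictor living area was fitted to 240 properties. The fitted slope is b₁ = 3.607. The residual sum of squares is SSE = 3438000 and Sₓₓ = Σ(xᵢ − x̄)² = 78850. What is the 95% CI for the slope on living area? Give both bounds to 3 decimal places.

MSE = SSE/(n − 2) = 3438000/238 = 14445.4.
SE(b₁) = √(MSE/Sₓₓ) = √(14445.4/78850) = 0.42802.
df = n − 2 = 238.
t* = t_{0.025, 238} = 1.969982.
Margin = t* × SE = 1.969982 × 0.42802 = 0.84319.
CI: 3.607 ± 0.84319 → (2.764, 4.450).
With 95% confidence, each one-unit increase in living area is associated with a change of between 2.764 and 4.450 $1000s in house sale price.

(2.764, 4.450)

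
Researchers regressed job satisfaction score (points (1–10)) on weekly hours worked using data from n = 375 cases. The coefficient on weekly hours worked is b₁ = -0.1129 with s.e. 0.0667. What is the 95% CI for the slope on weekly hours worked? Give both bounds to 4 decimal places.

df = n − 2 = 375 − 2 = 373.
t* = t_{0.025, 373} = 1.966344.
Margin = t* × SE = 1.966344 × 0.0667 = 0.131155.
CI: -0.1129 ± 0.131155 → (-0.2441, 0.0183).
With 95% confidence, each one-unit increase in weekly hours worked is associated with a change of between -0.2441 and 0.0183 points (1–10) in job satisfaction score.

(-0.2441, 0.0183)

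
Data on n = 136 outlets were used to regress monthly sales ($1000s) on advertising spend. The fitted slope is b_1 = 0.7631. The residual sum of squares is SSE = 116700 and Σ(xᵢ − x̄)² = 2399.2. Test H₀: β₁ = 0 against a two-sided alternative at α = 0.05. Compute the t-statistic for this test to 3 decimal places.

t = 1.267

MSE = SSE/(n − 2) = 116700/134 = 870.896.
SE(b_1) = √(MSE/Sₓₓ) = √(870.896/2399.2) = 0.60249.
t = 0.7631 / 0.60249 = 1.267.
df = n − 2 = 134.
Two-sided p ≈ 0.2075, which is ≥ 0.05, so fail to reject H₀.
The data do not give significant evidence of an association between advertising spend and monthly sales.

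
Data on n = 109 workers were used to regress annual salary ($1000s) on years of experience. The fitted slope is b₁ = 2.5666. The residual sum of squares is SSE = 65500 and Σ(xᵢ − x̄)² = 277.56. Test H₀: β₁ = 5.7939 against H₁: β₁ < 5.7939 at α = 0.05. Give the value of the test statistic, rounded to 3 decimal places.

MSE = SSE/(n − 2) = 65500/107 = 612.15.
SE(b₁) = √(MSE/Sₓₓ) = √(612.15/277.56) = 1.48508.
t = (2.5666 − 5.7939) / 1.48508 = -2.173.
df = n − 2 = 107.
One-sided p ≈ 0.0160, which is < 0.05, so reject H₀.
There is evidence that the true slope on years of experience is below 5.7939 $1000s per unit.

t = -2.173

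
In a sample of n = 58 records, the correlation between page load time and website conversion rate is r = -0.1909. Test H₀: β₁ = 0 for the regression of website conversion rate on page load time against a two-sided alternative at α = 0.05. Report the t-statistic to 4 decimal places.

t = r·√(n − 2)/√(1 − r²) = -0.1909·√56/√0.963557 = -1.4553.
df = n − 2 = 56.
Two-sided p ≈ 0.1512, which is ≥ 0.05, so fail to reject H₀.
The data do not give significant evidence of a linear association between page load time and website conversion rate.

t = -1.4553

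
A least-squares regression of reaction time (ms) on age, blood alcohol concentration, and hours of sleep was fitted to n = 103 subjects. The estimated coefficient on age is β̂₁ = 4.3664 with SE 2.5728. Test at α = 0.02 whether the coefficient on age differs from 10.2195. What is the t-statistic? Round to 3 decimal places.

H₀: β₁ = 10.2195 vs H₁: β₁ ≠ 10.2195.
t = (β̂₁ − β₁⁰)/SE = (4.3664 − 10.2195) / 2.5728 = -2.275.
df = n − k − 1 = 103 − 3 − 1 = 99.
Two-sided p ≈ 0.0251, which is ≥ 0.02, so fail to reject H₀.
The data are consistent with a true slope of 10.2195 ms per unit of age, holding the other predictors fixed.

t = -2.275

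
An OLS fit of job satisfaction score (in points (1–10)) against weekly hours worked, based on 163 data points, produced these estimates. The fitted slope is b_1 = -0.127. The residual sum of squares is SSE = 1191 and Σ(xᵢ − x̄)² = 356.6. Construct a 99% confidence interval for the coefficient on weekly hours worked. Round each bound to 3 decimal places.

(-0.502, 0.248)

MSE = SSE/(n − 2) = 1191/161 = 7.39752.
SE(b_1) = √(MSE/Sₓₓ) = √(7.39752/356.6) = 0.14403.
df = n − 2 = 161.
t* = t_{0.005, 161} = 2.606711.
Margin = t* × SE = 2.606711 × 0.14403 = 0.37544.
CI: -0.127 ± 0.37544 → (-0.502, 0.248).
With 99% confidence, each one-unit increase in weekly hours worked is associated with a change of between -0.502 and 0.248 points (1–10) in job satisfaction score.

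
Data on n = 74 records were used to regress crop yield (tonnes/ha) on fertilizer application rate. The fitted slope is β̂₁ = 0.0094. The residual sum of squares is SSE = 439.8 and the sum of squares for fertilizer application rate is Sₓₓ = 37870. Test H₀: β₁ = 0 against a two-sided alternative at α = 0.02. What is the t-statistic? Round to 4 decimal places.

MSE = SSE/(n − 2) = 439.8/72 = 6.10833.
SE(β̂₁) = √(MSE/Sₓₓ) = √(6.10833/37870) = 0.0127003.
t = 0.0094 / 0.0127003 = 0.7401.
df = n − 2 = 72.
Two-sided p ≈ 0.4616, which is ≥ 0.02, so fail to reject H₀.
The data do not give significant evidence of an association between fertilizer application rate and crop yield.

t = 0.7401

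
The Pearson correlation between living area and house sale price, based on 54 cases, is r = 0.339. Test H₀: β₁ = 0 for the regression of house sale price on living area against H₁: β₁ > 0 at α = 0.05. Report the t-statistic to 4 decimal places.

t = 2.5984

t = r·√(n − 2)/√(1 − r²) = 0.339·√52/√0.885079 = 2.5984.
df = n − 2 = 52.
One-sided p ≈ 0.0061, which is < 0.05, so reject H₀.
There is evidence of a linear association between living area and house sale price.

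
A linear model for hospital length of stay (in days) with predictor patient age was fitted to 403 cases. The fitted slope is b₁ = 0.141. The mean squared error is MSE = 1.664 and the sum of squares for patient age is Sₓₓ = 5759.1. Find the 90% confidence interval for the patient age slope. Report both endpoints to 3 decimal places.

SE(b₁) = √(MSE/Sₓₓ) = √(1.664/5759.1) = 0.0169981.
df = n − 2 = 401.
t* = t_{0.05, 401} = 1.648662.
Margin = t* × SE = 1.648662 × 0.0169981 = 0.02802.
CI: 0.141 ± 0.02802 → (0.113, 0.169).
With 90% confidence, each one-unit increase in patient age is associated with a change of between 0.113 and 0.169 days in hospital length of stay.

(0.113, 0.169)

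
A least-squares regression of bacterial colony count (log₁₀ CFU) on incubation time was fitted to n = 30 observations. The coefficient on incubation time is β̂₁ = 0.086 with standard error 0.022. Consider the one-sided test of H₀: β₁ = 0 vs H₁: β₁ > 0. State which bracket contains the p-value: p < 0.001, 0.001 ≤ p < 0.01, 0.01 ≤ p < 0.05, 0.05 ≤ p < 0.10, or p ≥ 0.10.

t = 0.086 / 0.022 = 3.909.
df = n − 2 = 30 − 2 = 28.
One-sided p = P(T_{28} > t) ≈ 0.0003.
So p < 0.001.

p < 0.001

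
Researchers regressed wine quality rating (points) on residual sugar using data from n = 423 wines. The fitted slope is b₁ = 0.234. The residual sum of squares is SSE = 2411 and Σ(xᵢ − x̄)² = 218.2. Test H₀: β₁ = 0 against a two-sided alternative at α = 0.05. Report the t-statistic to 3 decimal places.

MSE = SSE/(n − 2) = 2411/421 = 5.72684.
SE(b₁) = √(MSE/Sₓₓ) = √(5.72684/218.2) = 0.162006.
t = 0.234 / 0.162006 = 1.444.
df = n − 2 = 421.
Two-sided p ≈ 0.1494, which is ≥ 0.05, so fail to reject H₀.
The data do not give significant evidence of an association between residual sugar and wine quality rating.

t = 1.444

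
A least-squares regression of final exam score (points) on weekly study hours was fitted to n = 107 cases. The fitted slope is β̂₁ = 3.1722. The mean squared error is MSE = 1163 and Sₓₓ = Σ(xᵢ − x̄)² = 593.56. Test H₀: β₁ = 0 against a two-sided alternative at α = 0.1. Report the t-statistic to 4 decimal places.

t = 2.2662

SE(β̂₁) = √(MSE/Sₓₓ) = √(1163/593.56) = 1.39977.
t = 3.1722 / 1.39977 = 2.2662.
df = n − 2 = 105.
Two-sided p ≈ 0.0255, which is < 0.1, so reject H₀.
There is evidence that weekly study hours is associated with final exam score.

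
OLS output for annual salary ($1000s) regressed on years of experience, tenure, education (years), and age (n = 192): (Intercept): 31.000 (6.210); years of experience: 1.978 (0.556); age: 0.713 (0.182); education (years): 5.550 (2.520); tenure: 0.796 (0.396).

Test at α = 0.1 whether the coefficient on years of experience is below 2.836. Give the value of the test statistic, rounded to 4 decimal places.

t = -1.5432

Read off: b = 1.978, SE = 0.556 for years of experience.
H₀: β₁ = 2.836 vs H₁: β₁ < 2.836.
t = (1.978 − 2.836) / 0.556 = -1.5432.
df = n − k − 1 = 192 − 4 − 1 = 187.
One-sided p ≈ 0.0622, which is < 0.1, so reject H₀.
There is evidence that the true slope on years of experience is below 2.836 $1000s per unit, holding the other predictors fixed.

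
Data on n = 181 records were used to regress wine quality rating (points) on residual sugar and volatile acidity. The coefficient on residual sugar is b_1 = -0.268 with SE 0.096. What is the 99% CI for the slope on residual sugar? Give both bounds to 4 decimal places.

df = n − k − 1 = 181 − 2 − 1 = 178.
t* = t_{0.005, 178} = 2.603731.
Margin = t* × SE = 2.603731 × 0.096 = 0.249958.
CI: -0.268 ± 0.249958 → (-0.5180, -0.0180).
With 99% confidence, each one-unit increase in residual sugar is associated with a change of between -0.5180 and -0.0180 points in wine quality rating, holding the other predictors fixed.

(-0.5180, -0.0180)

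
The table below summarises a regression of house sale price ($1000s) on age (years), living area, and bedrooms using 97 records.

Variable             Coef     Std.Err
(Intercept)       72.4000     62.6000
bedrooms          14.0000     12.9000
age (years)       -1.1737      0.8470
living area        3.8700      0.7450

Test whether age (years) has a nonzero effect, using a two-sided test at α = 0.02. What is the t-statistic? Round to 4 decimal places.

Read off: b = -1.1737, SE = 0.8470 for age (years).
H₀: β₁ = 0 vs H₁: β₁ ≠ 0.
t = -1.1737 / 0.8470 = -1.3857.
df = n − k − 1 = 97 − 3 − 1 = 93.
Two-sided p ≈ 0.1691, which is ≥ 0.02, so fail to reject H₀.
The data do not give significant evidence of an association between age (years) and house sale price, after adjusting for the other predictors.

t = -1.3857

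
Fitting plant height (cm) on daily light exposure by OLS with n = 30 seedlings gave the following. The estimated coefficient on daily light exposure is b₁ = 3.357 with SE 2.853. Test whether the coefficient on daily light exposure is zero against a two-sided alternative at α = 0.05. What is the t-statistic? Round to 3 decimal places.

H₀: β₁ = 0 vs H₁: β₁ ≠ 0.
t = (b₁ − β₁⁰)/SE = 3.357 / 2.853 = 1.177.
df = n − 2 = 30 − 2 = 28.
Two-sided p ≈ 0.2492, which is ≥ 0.05, so fail to reject H₀.
The data do not give significant evidence of an association between daily light exposure and plant height.

t = 1.177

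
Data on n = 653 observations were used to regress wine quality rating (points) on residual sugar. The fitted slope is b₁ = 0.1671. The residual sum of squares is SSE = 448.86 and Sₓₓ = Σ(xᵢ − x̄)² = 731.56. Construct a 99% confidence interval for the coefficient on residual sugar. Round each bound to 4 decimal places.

MSE = SSE/(n − 2) = 448.86/651 = 0.689493.
SE(b₁) = √(MSE/Sₓₓ) = √(0.689493/731.56) = 0.0307001.
df = n − 2 = 651.
t* = t_{0.005, 651} = 2.583402.
Margin = t* × SE = 2.583402 × 0.0307001 = 0.079311.
CI: 0.1671 ± 0.079311 → (0.0878, 0.2464).
With 99% confidence, each one-unit increase in residual sugar is associated with a change of between 0.0878 and 0.2464 points in wine quality rating.

(0.0878, 0.2464)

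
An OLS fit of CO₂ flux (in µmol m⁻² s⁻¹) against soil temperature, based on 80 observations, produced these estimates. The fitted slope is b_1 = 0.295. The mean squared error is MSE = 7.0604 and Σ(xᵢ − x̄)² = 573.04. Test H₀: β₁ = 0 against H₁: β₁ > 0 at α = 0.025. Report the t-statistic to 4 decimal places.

SE(b_1) = √(MSE/Sₓₓ) = √(7.0604/573.04) = 0.111.
t = 0.295 / 0.111 = 2.6577.
df = n − 2 = 78.
One-sided p ≈ 0.0048, which is < 0.025, so reject H₀.
There is evidence that the true slope on soil temperature is positive.

t = 2.6577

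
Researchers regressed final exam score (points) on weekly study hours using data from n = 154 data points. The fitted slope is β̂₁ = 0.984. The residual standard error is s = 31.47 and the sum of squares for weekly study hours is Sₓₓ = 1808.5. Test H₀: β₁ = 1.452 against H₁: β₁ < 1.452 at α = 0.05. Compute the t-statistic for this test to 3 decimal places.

t = -0.632

SE(β̂₁) = s/√Sₓₓ = 31.47/√1808.5 = 0.74001.
t = (0.984 − 1.452) / 0.74001 = -0.632.
df = n − 2 = 152.
One-sided p ≈ 0.2640, which is ≥ 0.05, so fail to reject H₀.
The data do not give significant evidence that the true slope on weekly study hours is below 1.452 points per unit.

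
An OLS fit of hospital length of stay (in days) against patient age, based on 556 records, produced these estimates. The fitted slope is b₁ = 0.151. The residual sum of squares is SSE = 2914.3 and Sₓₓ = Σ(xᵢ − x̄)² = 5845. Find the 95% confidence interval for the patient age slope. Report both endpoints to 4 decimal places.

MSE = SSE/(n − 2) = 2914.3/554 = 5.26047.
SE(b₁) = √(MSE/Sₓₓ) = √(5.26047/5845) = 0.0299999.
df = n − 2 = 554.
t* = t_{0.025, 554} = 1.964255.
Margin = t* × SE = 1.964255 × 0.0299999 = 0.058927.
CI: 0.151 ± 0.058927 → (0.0921, 0.2099).
With 95% confidence, each one-unit increase in patient age is associated with a change of between 0.0921 and 0.2099 days in hospital length of stay.

(0.0921, 0.2099)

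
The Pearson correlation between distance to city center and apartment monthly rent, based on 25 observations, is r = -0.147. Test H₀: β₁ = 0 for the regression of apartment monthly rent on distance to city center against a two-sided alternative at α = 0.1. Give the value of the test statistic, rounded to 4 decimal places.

t = -0.7127

t = r·√(n − 2)/√(1 − r²) = -0.147·√23/√0.978391 = -0.7127.
df = n − 2 = 23.
Two-sided p ≈ 0.4832, which is ≥ 0.1, so fail to reject H₀.
The data do not give significant evidence of a linear association between distance to city center and apartment monthly rent.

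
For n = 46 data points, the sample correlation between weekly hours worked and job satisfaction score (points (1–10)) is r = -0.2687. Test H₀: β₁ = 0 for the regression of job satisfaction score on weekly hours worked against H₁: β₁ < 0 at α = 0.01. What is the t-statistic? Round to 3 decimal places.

t = r·√(n − 2)/√(1 − r²) = -0.2687·√44/√0.9278 = -1.850.
df = n − 2 = 44.
One-sided p ≈ 0.0355, which is ≥ 0.01, so fail to reject H₀.
The data do not give significant evidence of a linear association between weekly hours worked and job satisfaction score.

t = -1.850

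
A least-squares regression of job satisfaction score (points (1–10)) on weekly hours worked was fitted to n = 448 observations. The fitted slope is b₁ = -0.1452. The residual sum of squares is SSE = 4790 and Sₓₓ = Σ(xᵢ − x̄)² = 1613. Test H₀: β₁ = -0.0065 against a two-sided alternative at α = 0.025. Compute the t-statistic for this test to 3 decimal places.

MSE = SSE/(n − 2) = 4790/446 = 10.7399.
SE(b₁) = √(MSE/Sₓₓ) = √(10.7399/1613) = 0.0815987.
t = (-0.1452 − (-0.0065)) / 0.0815987 = -1.700.
df = n − 2 = 446.
Two-sided p ≈ 0.0899, which is ≥ 0.025, so fail to reject H₀.
The data are consistent with a true slope of -0.0065 points (1–10) per unit of weekly hours worked.

t = -1.700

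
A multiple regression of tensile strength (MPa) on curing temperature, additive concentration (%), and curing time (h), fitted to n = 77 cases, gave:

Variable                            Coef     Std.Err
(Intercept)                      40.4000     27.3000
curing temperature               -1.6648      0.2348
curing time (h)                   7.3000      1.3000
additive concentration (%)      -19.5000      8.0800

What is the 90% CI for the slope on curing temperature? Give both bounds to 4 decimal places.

(-2.0560, -1.2736)

Read off: b = -1.6648, SE = 0.2348 for curing temperature.
df = n − k − 1 = 77 − 3 − 1 = 73.
t* = t_{0.05, 73} = 1.665996.
Margin = t* × SE = 1.665996 × 0.2348 = 0.391176.
CI: -1.6648 ± 0.391176 → (-2.0560, -1.2736).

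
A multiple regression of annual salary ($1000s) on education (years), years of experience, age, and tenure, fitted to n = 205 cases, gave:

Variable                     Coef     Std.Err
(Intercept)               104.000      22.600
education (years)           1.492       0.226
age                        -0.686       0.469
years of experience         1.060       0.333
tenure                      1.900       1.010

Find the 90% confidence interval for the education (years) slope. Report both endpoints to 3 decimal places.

Read off: b = 1.492, SE = 0.226 for education (years).
df = n − k − 1 = 205 − 4 − 1 = 200.
t* = t_{0.05, 200} = 1.652508.
Margin = t* × SE = 1.652508 × 0.226 = 0.37347.
CI: 1.492 ± 0.37347 → (1.119, 1.865).

(1.119, 1.865)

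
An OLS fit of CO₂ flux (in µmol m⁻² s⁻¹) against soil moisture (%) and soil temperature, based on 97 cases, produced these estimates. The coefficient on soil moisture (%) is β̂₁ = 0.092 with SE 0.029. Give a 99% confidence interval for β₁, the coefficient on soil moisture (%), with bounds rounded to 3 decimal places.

(0.016, 0.168)

df = n − k − 1 = 97 − 2 − 1 = 94.
t* = t_{0.005, 94} = 2.629148.
Margin = t* × SE = 2.629148 × 0.029 = 0.07625.
CI: 0.092 ± 0.07625 → (0.016, 0.168).
With 99% confidence, each one-unit increase in soil moisture (%) is associated with a change of between 0.016 and 0.168 µmol m⁻² s⁻¹ in CO₂ flux, holding the other predictors fixed.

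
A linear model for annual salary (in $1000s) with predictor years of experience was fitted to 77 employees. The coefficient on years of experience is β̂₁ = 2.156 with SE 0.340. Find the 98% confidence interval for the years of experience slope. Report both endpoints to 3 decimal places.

df = n − 2 = 77 − 2 = 75.
t* = t_{0.01, 75} = 2.377102.
Margin = t* × SE = 2.377102 × 0.340 = 0.80821.
CI: 2.156 ± 0.80821 → (1.348, 2.964).
With 98% confidence, each one-unit increase in years of experience is associated with a change of between 1.348 and 2.964 $1000s in annual salary.

(1.348, 2.964)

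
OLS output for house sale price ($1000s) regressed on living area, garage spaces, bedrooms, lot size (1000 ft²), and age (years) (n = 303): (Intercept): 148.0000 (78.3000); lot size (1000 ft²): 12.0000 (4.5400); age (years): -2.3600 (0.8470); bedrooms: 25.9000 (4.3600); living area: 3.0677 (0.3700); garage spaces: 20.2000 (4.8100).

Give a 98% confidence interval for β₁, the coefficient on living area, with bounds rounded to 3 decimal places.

(2.202, 3.933)

Read off: b = 3.0677, SE = 0.3700 for living area.
df = n − k − 1 = 303 − 5 − 1 = 297.
t* = t_{0.01, 297} = 2.338969.
Margin = t* × SE = 2.338969 × 0.3700 = 0.86542.
CI: 3.0677 ± 0.86542 → (2.202, 3.933).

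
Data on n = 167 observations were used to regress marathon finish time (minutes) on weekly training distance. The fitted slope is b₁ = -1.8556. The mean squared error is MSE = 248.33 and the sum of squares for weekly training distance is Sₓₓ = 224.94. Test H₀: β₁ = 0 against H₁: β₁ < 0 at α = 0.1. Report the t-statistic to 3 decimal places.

SE(b₁) = √(MSE/Sₓₓ) = √(248.33/224.94) = 1.05071.
t = -1.8556 / 1.05071 = -1.766.
df = n − 2 = 165.
One-sided p ≈ 0.0396, which is < 0.1, so reject H₀.
There is evidence that the true slope on weekly training distance is negative.

t = -1.766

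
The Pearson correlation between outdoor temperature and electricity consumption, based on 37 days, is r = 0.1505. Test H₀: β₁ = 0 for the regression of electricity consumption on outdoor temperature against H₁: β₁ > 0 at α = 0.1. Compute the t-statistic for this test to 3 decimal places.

t = 0.901

t = r·√(n − 2)/√(1 − r²) = 0.1505·√35/√0.97735 = 0.901.
df = n − 2 = 35.
One-sided p ≈ 0.1870, which is ≥ 0.1, so fail to reject H₀.
The data do not give significant evidence of a linear association between outdoor temperature and electricity consumption.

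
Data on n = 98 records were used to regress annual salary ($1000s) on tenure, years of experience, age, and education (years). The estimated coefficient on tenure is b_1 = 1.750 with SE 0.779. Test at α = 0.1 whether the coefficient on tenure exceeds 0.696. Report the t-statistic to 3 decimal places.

t = 1.353

H₀: β₁ = 0.696 vs H₁: β₁ > 0.696.
t = (b_1 − β₁⁰)/SE = (1.750 − 0.696) / 0.779 = 1.353.
df = n − k − 1 = 98 − 4 − 1 = 93.
One-sided p ≈ 0.0897, which is < 0.1, so reject H₀.
There is evidence that the true slope on tenure exceeds 0.696 $1000s per unit, holding the other predictors fixed.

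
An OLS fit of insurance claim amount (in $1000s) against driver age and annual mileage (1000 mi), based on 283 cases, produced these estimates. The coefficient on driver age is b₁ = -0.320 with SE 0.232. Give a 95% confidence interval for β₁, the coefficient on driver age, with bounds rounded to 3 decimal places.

df = n − k − 1 = 283 − 2 − 1 = 280.
t* = t_{0.025, 280} = 1.968472.
Margin = t* × SE = 1.968472 × 0.232 = 0.45669.
CI: -0.320 ± 0.45669 → (-0.777, 0.137).
With 95% confidence, each one-unit increase in driver age is associated with a change of between -0.777 and 0.137 $1000s in insurance claim amount, holding the other predictors fixed.

(-0.777, 0.137)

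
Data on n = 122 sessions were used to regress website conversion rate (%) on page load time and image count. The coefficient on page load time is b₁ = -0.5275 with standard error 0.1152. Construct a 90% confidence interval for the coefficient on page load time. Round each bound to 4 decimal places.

df = n − k − 1 = 122 − 2 − 1 = 119.
t* = t_{0.05, 119} = 1.657759.
Margin = t* × SE = 1.657759 × 0.1152 = 0.190974.
CI: -0.5275 ± 0.190974 → (-0.7185, -0.3365).
With 90% confidence, each one-unit increase in page load time is associated with a change of between -0.7185 and -0.3365 % in website conversion rate, holding the other predictors fixed.

(-0.7185, -0.3365)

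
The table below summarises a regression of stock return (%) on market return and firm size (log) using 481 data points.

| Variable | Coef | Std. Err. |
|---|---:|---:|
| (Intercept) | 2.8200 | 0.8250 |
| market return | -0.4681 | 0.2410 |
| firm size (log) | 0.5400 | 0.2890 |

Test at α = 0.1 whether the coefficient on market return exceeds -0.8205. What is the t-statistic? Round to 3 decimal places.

t = 1.462

Read off: b = -0.4681, SE = 0.2410 for market return.
H₀: β₁ = -0.8205 vs H₁: β₁ > -0.8205.
t = (-0.4681 − (-0.8205)) / 0.2410 = 1.462.
df = n − k − 1 = 481 − 2 − 1 = 478.
One-sided p ≈ 0.0722, which is < 0.1, so reject H₀.
There is evidence that the true slope on market return exceeds -0.8205 % per unit, holding the other predictors fixed.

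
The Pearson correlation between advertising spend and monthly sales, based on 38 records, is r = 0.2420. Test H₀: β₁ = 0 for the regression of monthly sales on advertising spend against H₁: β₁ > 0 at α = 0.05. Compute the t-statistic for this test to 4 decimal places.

t = 1.4965

t = r·√(n − 2)/√(1 − r²) = 0.2420·√36/√0.941436 = 1.4965.
df = n − 2 = 36.
One-sided p ≈ 0.0716, which is ≥ 0.05, so fail to reject H₀.
The data do not give significant evidence of a linear association between advertising spend and monthly sales.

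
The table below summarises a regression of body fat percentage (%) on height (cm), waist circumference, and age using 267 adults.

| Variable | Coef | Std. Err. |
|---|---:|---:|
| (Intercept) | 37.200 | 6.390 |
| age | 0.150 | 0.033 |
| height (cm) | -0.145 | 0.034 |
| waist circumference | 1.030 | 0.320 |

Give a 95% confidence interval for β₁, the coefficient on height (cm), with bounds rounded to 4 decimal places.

Read off: b = -0.145, SE = 0.034 for height (cm).
df = n − k − 1 = 267 − 3 − 1 = 263.
t* = t_{0.025, 263} = 1.969025.
Margin = t* × SE = 1.969025 × 0.034 = 0.066947.
CI: -0.145 ± 0.066947 → (-0.2119, -0.0781).

(-0.2119, -0.0781)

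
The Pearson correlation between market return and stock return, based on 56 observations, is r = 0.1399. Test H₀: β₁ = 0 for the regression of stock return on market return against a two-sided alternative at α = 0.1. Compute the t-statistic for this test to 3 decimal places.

t = r·√(n − 2)/√(1 − r²) = 0.1399·√54/√0.980428 = 1.038.
df = n − 2 = 54.
Two-sided p ≈ 0.3038, which is ≥ 0.1, so fail to reject H₀.
The data do not give significant evidence of a linear association between market return and stock return.

t = 1.038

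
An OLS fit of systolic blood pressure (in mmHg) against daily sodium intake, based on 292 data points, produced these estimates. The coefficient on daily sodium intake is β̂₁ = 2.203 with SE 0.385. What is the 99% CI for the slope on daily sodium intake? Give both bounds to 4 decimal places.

df = n − 2 = 292 − 2 = 290.
t* = t_{0.005, 290} = 2.592888.
Margin = t* × SE = 2.592888 × 0.385 = 0.998262.
CI: 2.203 ± 0.998262 → (1.2047, 3.2013).
With 99% confidence, each one-unit increase in daily sodium intake is associated with a change of between 1.2047 and 3.2013 mmHg in systolic blood pressure.

(1.2047, 3.2013)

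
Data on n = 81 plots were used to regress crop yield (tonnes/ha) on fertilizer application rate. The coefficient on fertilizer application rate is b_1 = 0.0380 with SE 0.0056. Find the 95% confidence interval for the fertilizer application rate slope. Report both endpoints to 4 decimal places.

df = n − 2 = 81 − 2 = 79.
t* = t_{0.025, 79} = 1.99045.
Margin = t* × SE = 1.99045 × 0.0056 = 0.011147.
CI: 0.0380 ± 0.011147 → (0.0269, 0.0491).
With 95% confidence, each one-unit increase in fertilizer application rate is associated with a change of between 0.0269 and 0.0491 tonnes/ha in crop yield.

(0.0269, 0.0491)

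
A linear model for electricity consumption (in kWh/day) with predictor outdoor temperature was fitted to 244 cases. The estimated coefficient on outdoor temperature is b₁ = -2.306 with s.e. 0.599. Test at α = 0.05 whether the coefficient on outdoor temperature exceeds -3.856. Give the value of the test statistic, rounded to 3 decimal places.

t = 2.588

H₀: β₁ = -3.856 vs H₁: β₁ > -3.856.
t = (b₁ − β₁⁰)/SE = (-2.306 − (-3.856)) / 0.599 = 2.588.
df = n − 2 = 244 − 2 = 242.
One-sided p ≈ 0.0051, which is < 0.05, so reject H₀.
There is evidence that the true slope on outdoor temperature exceeds -3.856 kWh/day per unit.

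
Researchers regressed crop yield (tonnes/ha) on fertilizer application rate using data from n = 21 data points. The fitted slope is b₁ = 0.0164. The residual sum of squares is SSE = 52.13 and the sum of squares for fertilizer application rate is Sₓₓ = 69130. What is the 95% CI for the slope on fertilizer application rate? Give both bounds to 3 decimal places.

MSE = SSE/(n − 2) = 52.13/19 = 2.74368.
SE(b₁) = √(MSE/Sₓₓ) = √(2.74368/69130) = 0.0062999.
df = n − 2 = 19.
t* = t_{0.025, 19} = 2.093024.
Margin = t* × SE = 2.093024 × 0.0062999 = 0.01319.
CI: 0.0164 ± 0.01319 → (0.003, 0.030).
With 95% confidence, each one-unit increase in fertilizer application rate is associated with a change of between 0.003 and 0.030 tonnes/ha in crop yield.

(0.003, 0.030)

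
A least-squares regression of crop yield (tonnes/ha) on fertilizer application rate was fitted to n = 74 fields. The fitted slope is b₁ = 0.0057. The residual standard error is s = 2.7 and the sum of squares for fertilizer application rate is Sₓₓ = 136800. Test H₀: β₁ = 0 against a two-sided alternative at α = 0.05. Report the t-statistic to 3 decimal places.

t = 0.781

SE(b₁) = s/√Sₓₓ = 2.7/√136800 = 0.00729996.
t = 0.0057 / 0.00729996 = 0.781.
df = n − 2 = 72.
Two-sided p ≈ 0.4375, which is ≥ 0.05, so fail to reject H₀.
The data do not give significant evidence of an association between fertilizer application rate and crop yield.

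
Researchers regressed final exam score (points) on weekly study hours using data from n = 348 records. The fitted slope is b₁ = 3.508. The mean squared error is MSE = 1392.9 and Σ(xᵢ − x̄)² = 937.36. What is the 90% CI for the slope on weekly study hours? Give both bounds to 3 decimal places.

(1.498, 5.518)

SE(b₁) = √(MSE/Sₓₓ) = √(1392.9/937.36) = 1.21901.
df = n − 2 = 346.
t* = t_{0.05, 346} = 1.649269.
Margin = t* × SE = 1.649269 × 1.21901 = 2.01047.
CI: 3.508 ± 2.01047 → (1.498, 5.518).
With 90% confidence, each one-unit increase in weekly study hours is associated with a change of between 1.498 and 5.518 points in final exam score.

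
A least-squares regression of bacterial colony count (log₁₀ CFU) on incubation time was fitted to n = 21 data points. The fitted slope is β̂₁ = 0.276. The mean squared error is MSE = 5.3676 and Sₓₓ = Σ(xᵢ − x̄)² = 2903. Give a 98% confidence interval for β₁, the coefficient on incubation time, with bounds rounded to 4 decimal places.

SE(β̂₁) = √(MSE/Sₓₓ) = √(5.3676/2903) = 0.0429998.
df = n − 2 = 19.
t* = t_{0.01, 19} = 2.539483.
Margin = t* × SE = 2.539483 × 0.0429998 = 0.109197.
CI: 0.276 ± 0.109197 → (0.1668, 0.3852).
With 98% confidence, each one-unit increase in incubation time is associated with a change of between 0.1668 and 0.3852 log₁₀ CFU in bacterial colony count.

(0.1668, 0.3852)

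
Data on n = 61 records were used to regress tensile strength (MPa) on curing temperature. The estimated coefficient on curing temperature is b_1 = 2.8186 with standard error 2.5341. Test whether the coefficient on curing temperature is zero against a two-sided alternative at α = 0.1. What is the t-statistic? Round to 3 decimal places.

t = 1.112

H₀: β₁ = 0 vs H₁: β₁ ≠ 0.
t = (b_1 − β₁⁰)/SE = 2.8186 / 2.5341 = 1.112.
df = n − 2 = 61 − 2 = 59.
Two-sided p ≈ 0.2705, which is ≥ 0.1, so fail to reject H₀.
The data do not give significant evidence of an association between curing temperature and tensile strength.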